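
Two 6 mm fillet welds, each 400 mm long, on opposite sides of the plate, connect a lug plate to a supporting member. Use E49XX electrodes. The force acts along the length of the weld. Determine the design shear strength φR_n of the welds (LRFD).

E49XX → F_EXX = 490 MPa.
Effective throat t_e = 0.707 × 6 = 4.242 mm.
Total length L = 800 mm; A_we = 4.242 × 800 = 3394 mm².
F_nw = 0.6 F_EXX = 0.6 × 490 = 294 MPa.
φR_n = 0.75 × 294 × 3394 × 10⁻³ = 748.3 kN.

φR_n ≈ 748 kN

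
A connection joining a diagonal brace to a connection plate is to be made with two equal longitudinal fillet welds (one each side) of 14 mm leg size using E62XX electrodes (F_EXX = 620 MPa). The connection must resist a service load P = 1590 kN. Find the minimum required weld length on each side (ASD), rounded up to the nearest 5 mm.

Throat t_e = 0.707 × 14 = 9.898 mm.
r_n/Ω = (0.6 × 620 × 9.898) / 2.0 = 1841 N/mm = 1.841 kN/mm.
L_req = P / (r_n/Ω) = 1590 / 1.841 = 863.6 mm total.
Per side: 863.6 / 2 = 431.8 mm.
Round up → use L = 435 mm on each side.

L = 435 mm on each side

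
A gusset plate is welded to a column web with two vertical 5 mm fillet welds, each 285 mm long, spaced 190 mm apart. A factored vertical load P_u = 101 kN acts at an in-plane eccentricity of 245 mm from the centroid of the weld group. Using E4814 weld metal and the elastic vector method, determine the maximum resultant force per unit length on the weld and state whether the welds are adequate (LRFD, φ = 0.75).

E48XX → F_EXX = 480 MPa.
Total weld length L_w = 570 mm. Treat welds as unit-width lines.
Polar moment about centroid: J = 2[d³/12 + d(b/2)²] = 2[285³/12 + 285×95²] = 9002000 mm³.
Direct shear f_v = P/L_w = 101×10³ / 570 = 177.2 N/mm (vertical).
Torsion M = P·e = 101×10³ × 245 = 24745000 N·mm.
Critical point at (x, y) = (95, 142.5) from centroid. f_tx = M·y/J = 391.7 N/mm; f_ty = M·x/J = 261.1 N/mm.
Resultant f_max = √[f_tx² + (f_v + f_ty)²] = √[391.7² + (177.2 + 261.1)²] = 587.8 N/mm.
Capacity per unit length: φr_n = 0.75 × 0.6 × 480 × (0.707 × 5) = 763.6 N/mm.
587.8 ≤ 763.6 → adequate.

f_max ≈ 588 N/mm; adequate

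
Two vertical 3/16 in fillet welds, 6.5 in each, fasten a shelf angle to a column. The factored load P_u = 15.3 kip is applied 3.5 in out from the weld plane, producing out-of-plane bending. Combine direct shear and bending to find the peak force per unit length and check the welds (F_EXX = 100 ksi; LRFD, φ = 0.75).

L_w = 2 × 6.5 = 13 in; section modulus (unit throat) S = 2 × L²/6 = 14.08 in².
Direct shear f_v = P/L_w = 15.3/13 = 1.177 kip/in.
Moment M = P × e = 15.3 × 3.5 = 53.55 kip·in; bending f_b = M/S = 3.802 kip/in.
f_max = √(f_v² + f_b²) = √(1.177² + 3.802²) = 3.98 kip/in.
φr_n = 0.75 × 0.6 × 100 × (0.707 × 0.1875) = 5.965 kip/in → adequate.

f_max ≈ 3.98 kip/in; adequate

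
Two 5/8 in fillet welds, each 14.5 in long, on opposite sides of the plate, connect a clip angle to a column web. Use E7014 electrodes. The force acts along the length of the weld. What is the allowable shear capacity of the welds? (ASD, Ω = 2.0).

E70XX → F_EXX = 70 ksi.
Effective throat t_e = 0.707 × 0.625 = 0.4419 in.
Total length L = 29 in; A_we = 0.4419 × 29 = 12.81 in².
F_nw = 0.6 F_EXX = 0.6 × 70 = 42 ksi.
R_n = 42 × 12.81 = 538.2 kips; R_n/Ω = 538.2/2.0 = 269.1 kips.

R_n/Ω ≈ 269 kips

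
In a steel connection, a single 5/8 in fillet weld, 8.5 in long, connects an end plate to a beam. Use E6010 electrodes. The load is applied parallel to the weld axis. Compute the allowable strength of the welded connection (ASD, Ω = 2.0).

E60XX → F_EXX = 60 ksi.
Effective throat t_e = 0.707 × 0.625 = 0.4419 in.
Total length L = 8.5 in; A_we = 0.4419 × 8.5 = 3.756 in².
F_nw = 0.6 F_EXX = 0.6 × 60 = 36 ksi.
R_n = 36 × 3.756 = 135.2 kip; R_n/Ω = 135.2/2.0 = 67.61 kip.

R_n/Ω ≈ 67.6 kip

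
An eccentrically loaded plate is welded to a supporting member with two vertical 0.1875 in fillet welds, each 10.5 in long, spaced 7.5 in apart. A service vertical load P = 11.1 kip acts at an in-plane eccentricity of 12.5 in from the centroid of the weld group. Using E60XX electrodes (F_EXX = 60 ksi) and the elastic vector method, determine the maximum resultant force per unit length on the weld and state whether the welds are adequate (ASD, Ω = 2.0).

f_max ≈ 2.18 kip/in; adequate

Total weld length L_w = 21 in. Treat welds as unit-width lines.
Polar moment about centroid: J = 2[d³/12 + d(b/2)²] = 2[10.5³/12 + 10.5×3.75²] = 488.2 in³.
Direct shear f_v = P/L_w = 11.1 / 21 = 0.5286 kip/in (vertical).
Torsion M = P·e = 11.1 × 12.5 = 138.75 kip·in.
Critical point at (x, y) = (3.75, 5.25) from centroid. f_tx = M·y/J = 1.492 kip/in; f_ty = M·x/J = 1.066 kip/in.
Resultant f_max = √[f_tx² + (f_v + f_ty)²] = √[1.492² + (0.5286 + 1.066)²] = 2.183 kip/in.
Capacity per unit length: r_n/Ω = (1/2.0) × 0.6 × 60 × (0.707 × 0.1875) = 2.386 kip/in.
2.183 ≤ 2.386 → adequate.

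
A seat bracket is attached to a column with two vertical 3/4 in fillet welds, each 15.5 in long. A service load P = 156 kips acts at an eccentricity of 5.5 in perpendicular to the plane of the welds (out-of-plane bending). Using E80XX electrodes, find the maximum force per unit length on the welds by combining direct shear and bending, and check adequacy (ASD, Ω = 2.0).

f_max ≈ 11.8 kip/in; adequate

E80XX → F_EXX = 80 ksi.
L_w = 2 × 15.5 = 31 in; section modulus (unit throat) S = 2 × L²/6 = 80.08 in².
Direct shear f_v = P/L_w = 156/31 = 5.032 kip/in.
Moment M = P × e = 156 × 5.5 = 858 kip·in; bending f_b = M/S = 10.71 kip/in.
f_max = √(f_v² + f_b²) = √(5.032² + 10.71²) = 11.84 kip/in.
r_n/Ω = (1/2.0) × 0.6 × 80 × (0.707 × 0.75) = 12.73 kip/in → adequate.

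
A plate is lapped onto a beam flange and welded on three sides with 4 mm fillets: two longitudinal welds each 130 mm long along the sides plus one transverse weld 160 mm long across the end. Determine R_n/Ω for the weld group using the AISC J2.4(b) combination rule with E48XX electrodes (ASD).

R_n/Ω ≈ 188 kN

E48XX → F_EXX = 480 MPa.
t_e = 0.707 × 4 = 2.828 mm.
R_nwl = 0.6 × 480 × 2.828 × 260 × 10⁻³ = 211.8 kN (longitudinal, 2 welds).
R_nwt = 0.6 × 480 × 2.828 × 160 × 10⁻³ = 130.3 kN (transverse, base value).
(i) R_nwl + R_nwt = 342.1 kN; (ii) 0.85 R_nwl + 1.5 R_nwt = 375.5 kN.
R_n = max = 375.5 kN [governs: (ii)]; R_n/Ω = 187.7 kN.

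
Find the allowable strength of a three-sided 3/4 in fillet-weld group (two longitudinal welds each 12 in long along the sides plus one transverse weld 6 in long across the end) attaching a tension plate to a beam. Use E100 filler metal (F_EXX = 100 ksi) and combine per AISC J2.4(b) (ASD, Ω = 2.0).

R_n/Ω ≈ 477 kip

t_e = 0.707 × 0.75 = 0.5302 in.
R_nwl = 0.6 × 100 × 0.5302 × 24 = 763.6 kip (longitudinal, 2 welds).
R_nwt = 0.6 × 100 × 0.5302 × 6 = 190.9 kip (transverse, base value).
(i) R_nwl + R_nwt = 954.5 kip; (ii) 0.85 R_nwl + 1.5 R_nwt = 935.4 kip.
R_n = max = 954.5 kip [governs: (i)]; R_n/Ω = 477.2 kip.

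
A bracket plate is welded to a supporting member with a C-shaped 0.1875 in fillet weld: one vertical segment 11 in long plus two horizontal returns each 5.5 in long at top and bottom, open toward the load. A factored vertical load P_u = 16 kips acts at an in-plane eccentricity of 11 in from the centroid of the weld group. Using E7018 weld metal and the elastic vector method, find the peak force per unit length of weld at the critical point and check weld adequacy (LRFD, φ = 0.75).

f_max ≈ 2.85 kip/in; adequate

E70XX → F_EXX = 70 ksi.
Total weld length L_w = 22 in. Treat welds as unit-width lines.
Centroid: x̄ = 2×5.5×2.75 / 22 = 1.375 in from the vertical weld.
Polar moment about centroid: J = I_x + I_y = [11³/12 + 2×5.5×5.5²] + [11×1.375² + 2(5.5³/12 + 5.5×1.375²)] = 513 in³.
Direct shear f_v = P/L_w = 16 / 22 = 0.7273 kip/in (vertical).
Torsion M = P·e = 16 × 11 = 176 kip·in.
Critical point at (x, y) = (4.125, 5.5) from centroid. f_tx = M·y/J = 1.887 kip/in; f_ty = M·x/J = 1.415 kip/in.
Resultant f_max = √[f_tx² + (f_v + f_ty)²] = √[1.887² + (0.7273 + 1.415)²] = 2.855 kip/in.
Capacity per unit length: φr_n = 0.75 × 0.6 × 70 × (0.707 × 0.1875) = 4.176 kip/in.
2.855 ≤ 4.176 → adequate.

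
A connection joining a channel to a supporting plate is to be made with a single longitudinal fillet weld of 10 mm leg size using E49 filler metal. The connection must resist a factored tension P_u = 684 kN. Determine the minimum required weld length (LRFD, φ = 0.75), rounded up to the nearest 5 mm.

L = 440 mm

E49XX → F_EXX = 490 MPa.
Throat t_e = 0.707 × 10 = 7.07 mm.
φr_n = 0.75 × 0.6 × 490 × 7.07 × 10⁻³ = 1.559 kN/mm.
L_req = P_u / φr_n = 684 / 1.559 = 438.8 mm total.
Round up → use L = 440 mm.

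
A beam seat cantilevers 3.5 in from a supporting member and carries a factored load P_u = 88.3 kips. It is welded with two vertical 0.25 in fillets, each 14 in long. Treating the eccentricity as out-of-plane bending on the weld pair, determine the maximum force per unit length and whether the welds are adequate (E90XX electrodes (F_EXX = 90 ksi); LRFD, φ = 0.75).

L_w = 2 × 14 = 28 in; section modulus (unit throat) S = 2 × L²/6 = 65.33 in².
Direct shear f_v = P/L_w = 88.3/28 = 3.154 kip/in.
Moment M = P × e = 88.3 × 3.5 = 309.05 kip·in; bending f_b = M/S = 4.73 kip/in.
f_max = √(f_v² + f_b²) = √(3.154² + 4.73²) = 5.685 kip/in.
φr_n = 0.75 × 0.6 × 90 × (0.707 × 0.25) = 7.158 kip/in → adequate.

f_max ≈ 5.69 kip/in; adequate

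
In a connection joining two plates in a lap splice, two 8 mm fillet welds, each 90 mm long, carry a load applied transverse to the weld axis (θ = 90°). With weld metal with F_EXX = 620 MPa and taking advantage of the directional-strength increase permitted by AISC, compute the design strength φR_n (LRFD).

t_e = 0.707 × 8 = 5.656 mm; A_we = 5.656 × 180 = 1018 mm².
Directional factor: 1.0 + 0.5 sin^1.5(90°) = 1.5.
F_nw = 0.6 × 620 × 1.5 = 558 MPa.
φR_n = 0.75 × 558 × 1018 × 10⁻³ = 426.1 kN.

φR_n ≈ 426 kN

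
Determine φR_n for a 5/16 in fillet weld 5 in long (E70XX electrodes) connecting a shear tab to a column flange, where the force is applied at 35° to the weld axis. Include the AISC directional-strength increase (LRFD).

E70XX → F_EXX = 70 ksi.
t_e = 0.707 × 0.3125 = 0.2209 in; A_we = 0.2209 × 5 = 1.105 in².
Directional factor: 1.0 + 0.5 sin^1.5(35°) = 1.217.
F_nw = 0.6 × 70 × 1.217 = 51.12 ksi.
φR_n = 0.75 × 51.12 × 1.105 = 42.36 kip.

φR_n ≈ 42.4 kip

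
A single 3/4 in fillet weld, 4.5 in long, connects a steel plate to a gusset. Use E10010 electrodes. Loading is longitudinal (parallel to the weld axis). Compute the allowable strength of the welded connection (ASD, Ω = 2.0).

R_n/Ω ≈ 71.6 kip

E100XX → F_EXX = 100 ksi.
Effective throat t_e = 0.707 × 0.75 = 0.5302 in.
Total length L = 4.5 in; A_we = 0.5302 × 4.5 = 2.386 in².
F_nw = 0.6 F_EXX = 0.6 × 100 = 60 ksi.
R_n = 60 × 2.386 = 143.2 kip; R_n/Ω = 143.2/2.0 = 71.58 kip.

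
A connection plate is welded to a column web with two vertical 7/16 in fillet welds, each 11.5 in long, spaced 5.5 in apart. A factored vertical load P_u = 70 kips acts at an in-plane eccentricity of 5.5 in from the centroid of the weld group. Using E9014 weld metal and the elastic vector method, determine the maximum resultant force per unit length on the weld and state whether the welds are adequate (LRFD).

E90XX → F_EXX = 90 ksi.
Total weld length L_w = 23 in. Treat welds as unit-width lines.
Polar moment about centroid: J = 2[d³/12 + d(b/2)²] = 2[11.5³/12 + 11.5×2.75²] = 427.4 in³.
Direct shear f_v = P/L_w = 70 / 23 = 3.043 kip/in (vertical).
Torsion M = P·e = 70 × 5.5 = 385 kip·in.
Critical point at (x, y) = (2.75, 5.75) from centroid. f_tx = M·y/J = 5.179 kip/in; f_ty = M·x/J = 2.477 kip/in.
Resultant f_max = √[f_tx² + (f_v + f_ty)²] = √[5.179² + (3.043 + 2.477)²] = 7.57 kip/in.
Capacity per unit length: φr_n = 0.75 × 0.6 × 90 × (0.707 × 0.4375) = 12.53 kip/in.
7.57 ≤ 12.53 → adequate.

f_max ≈ 7.57 kip/in; adequate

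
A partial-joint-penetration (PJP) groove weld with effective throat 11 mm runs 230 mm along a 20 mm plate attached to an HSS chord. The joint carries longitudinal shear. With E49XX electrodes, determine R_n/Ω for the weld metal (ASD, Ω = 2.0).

E49XX → F_EXX = 490 MPa.
Effective throat (given) t_e = 11 mm.
A_we = 11 × 230 = 2530 mm².
F_nw = 0.6 F_EXX = 294 MPa.
R_n/Ω = (294 × 2530) / 2.0 × 10⁻³ = 371.9 kN.

R_n/Ω ≈ 372 kN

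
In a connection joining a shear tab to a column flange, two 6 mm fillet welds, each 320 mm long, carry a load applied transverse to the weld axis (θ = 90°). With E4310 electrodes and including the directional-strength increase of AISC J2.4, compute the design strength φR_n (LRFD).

φR_n ≈ 788 kN

E43XX → F_EXX = 430 MPa.
t_e = 0.707 × 6 = 4.242 mm; A_we = 4.242 × 640 = 2715 mm².
Directional factor: 1.0 + 0.5 sin^1.5(90°) = 1.5.
F_nw = 0.6 × 430 × 1.5 = 387 MPa.
φR_n = 0.75 × 387 × 2715 × 10⁻³ = 788 kN.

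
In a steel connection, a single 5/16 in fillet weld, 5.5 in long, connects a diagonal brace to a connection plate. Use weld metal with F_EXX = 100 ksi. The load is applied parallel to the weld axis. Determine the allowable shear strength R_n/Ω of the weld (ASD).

Effective throat t_e = 0.707 × 0.3125 = 0.2209 in.
Total length L = 5.5 in; A_we = 0.2209 × 5.5 = 1.215 in².
F_nw = 0.6 F_EXX = 0.6 × 100 = 60 ksi.
R_n = 60 × 1.215 = 72.91 kip; R_n/Ω = 72.91/2.0 = 36.45 kip.

R_n/Ω ≈ 36.5 kip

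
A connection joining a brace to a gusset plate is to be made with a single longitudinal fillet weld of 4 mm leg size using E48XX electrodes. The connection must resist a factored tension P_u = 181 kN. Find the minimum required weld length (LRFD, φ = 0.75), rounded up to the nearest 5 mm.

L = 300 mm

E48XX → F_EXX = 480 MPa.
Throat t_e = 0.707 × 4 = 2.828 mm.
φr_n = 0.75 × 0.6 × 480 × 2.828 × 10⁻³ = 0.6108 kN/mm.
L_req = P_u / φr_n = 181 / 0.6108 = 296.3 mm total.
Round up → use L = 300 mm.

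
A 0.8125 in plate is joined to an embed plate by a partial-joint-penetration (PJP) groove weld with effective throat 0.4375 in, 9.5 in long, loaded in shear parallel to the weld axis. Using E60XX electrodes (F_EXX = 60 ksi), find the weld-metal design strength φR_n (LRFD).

φR_n ≈ 112 kip

Effective throat (given) t_e = 0.4375 in.
A_we = 0.4375 × 9.5 = 4.156 in².
F_nw = 0.6 F_EXX = 36 ksi.
φR_n = 0.75 × 36 × 4.156 = 112.2 kip.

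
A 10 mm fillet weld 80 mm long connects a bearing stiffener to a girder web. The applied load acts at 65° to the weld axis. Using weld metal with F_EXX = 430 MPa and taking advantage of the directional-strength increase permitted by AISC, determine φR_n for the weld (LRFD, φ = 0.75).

φR_n ≈ 157 kN

t_e = 0.707 × 10 = 7.07 mm; A_we = 7.07 × 80 = 565.6 mm².
Directional factor: 1.0 + 0.5 sin^1.5(65°) = 1.431.
F_nw = 0.6 × 430 × 1.431 = 369.3 MPa.
φR_n = 0.75 × 369.3 × 565.6 × 10⁻³ = 156.7 kN.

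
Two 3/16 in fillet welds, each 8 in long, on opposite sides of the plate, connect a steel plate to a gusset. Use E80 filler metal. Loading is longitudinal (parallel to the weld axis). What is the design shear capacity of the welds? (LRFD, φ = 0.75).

φR_n ≈ 76.4 kip

E80XX → F_EXX = 80 ksi.
Effective throat t_e = 0.707 × 0.1875 = 0.1326 in.
Total length L = 16 in; A_we = 0.1326 × 16 = 2.121 in².
F_nw = 0.6 F_EXX = 0.6 × 80 = 48 ksi.
φR_n = 0.75 × 48 × 2.121 = 76.36 kip.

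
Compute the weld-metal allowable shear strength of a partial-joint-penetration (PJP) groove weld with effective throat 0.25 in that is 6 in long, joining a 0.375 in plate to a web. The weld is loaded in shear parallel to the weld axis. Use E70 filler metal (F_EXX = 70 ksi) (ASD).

R_n/Ω ≈ 31.5 kips

Effective throat (given) t_e = 0.25 in.
A_we = 0.25 × 6 = 1.5 in².
F_nw = 0.6 F_EXX = 42 ksi.
R_n/Ω = (42 × 1.5) / 2.0 = 31.5 kips.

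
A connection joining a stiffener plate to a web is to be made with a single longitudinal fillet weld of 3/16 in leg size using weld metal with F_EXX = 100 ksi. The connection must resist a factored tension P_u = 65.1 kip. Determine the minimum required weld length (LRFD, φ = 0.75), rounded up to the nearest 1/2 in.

L = 11 in

Throat t_e = 0.707 × 0.1875 = 0.1326 in.
φr_n = 0.75 × 0.6 × 100 × 0.1326 = 5.965 kip/in.
L_req = P_u / φr_n = 65.1 / 5.965 = 10.91 in total.
Round up → use L = 11 in.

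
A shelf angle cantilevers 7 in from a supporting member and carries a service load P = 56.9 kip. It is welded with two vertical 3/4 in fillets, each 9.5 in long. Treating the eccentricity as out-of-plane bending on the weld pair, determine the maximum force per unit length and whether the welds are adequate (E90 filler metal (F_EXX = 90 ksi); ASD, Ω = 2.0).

f_max ≈ 13.6 kip/in; adequate

L_w = 2 × 9.5 = 19 in; section modulus (unit throat) S = 2 × L²/6 = 30.08 in².
Direct shear f_v = P/L_w = 56.9/19 = 2.995 kip/in.
Moment M = P × e = 56.9 × 7 = 398.3 kip·in; bending f_b = M/S = 13.24 kip/in.
f_max = √(f_v² + f_b²) = √(2.995² + 13.24²) = 13.57 kip/in.
r_n/Ω = (1/2.0) × 0.6 × 90 × (0.707 × 0.75) = 14.32 kip/in → adequate.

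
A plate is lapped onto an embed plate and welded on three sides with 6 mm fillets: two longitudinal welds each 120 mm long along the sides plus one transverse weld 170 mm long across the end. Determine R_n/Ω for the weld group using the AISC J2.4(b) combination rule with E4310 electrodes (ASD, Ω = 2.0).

E43XX → F_EXX = 430 MPa.
t_e = 0.707 × 6 = 4.242 mm.
R_nwl = 0.6 × 430 × 4.242 × 240 × 10⁻³ = 262.7 kN (longitudinal, 2 welds).
R_nwt = 0.6 × 430 × 4.242 × 170 × 10⁻³ = 186.1 kN (transverse, base value).
(i) R_nwl + R_nwt = 448.7 kN; (ii) 0.85 R_nwl + 1.5 R_nwt = 502.3 kN.
R_n = max = 502.3 kN [governs: (ii)]; R_n/Ω = 251.2 kN.

R_n/Ω ≈ 251 kN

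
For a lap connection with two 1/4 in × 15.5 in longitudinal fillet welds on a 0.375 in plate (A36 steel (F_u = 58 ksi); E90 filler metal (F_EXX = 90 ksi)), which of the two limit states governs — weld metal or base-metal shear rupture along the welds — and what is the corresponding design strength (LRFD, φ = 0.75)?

t_e = 0.707 × 0.25 = 0.1767 in; L = 31 in.
Weld metal: φR_n = 0.75 × 0.6 × 90 × 0.1767 × 31 = 221.9 kips.
Base metal (shear rupture): φR_n = 0.75 × 0.6 × 58 × 0.375 × 31 = 303.4 kips.
Governing: weld metal.

φR_n ≈ 222 kips (weld metal governs)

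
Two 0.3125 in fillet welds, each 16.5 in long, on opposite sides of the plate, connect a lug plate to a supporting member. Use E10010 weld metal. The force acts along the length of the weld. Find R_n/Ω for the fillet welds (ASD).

E100XX → F_EXX = 100 ksi.
Effective throat t_e = 0.707 × 0.3125 = 0.2209 in.
Total length L = 33 in; A_we = 0.2209 × 33 = 7.291 in².
F_nw = 0.6 F_EXX = 0.6 × 100 = 60 ksi.
R_n = 60 × 7.291 = 437.5 kips; R_n/Ω = 437.5/2.0 = 218.7 kips.

R_n/Ω ≈ 219 kips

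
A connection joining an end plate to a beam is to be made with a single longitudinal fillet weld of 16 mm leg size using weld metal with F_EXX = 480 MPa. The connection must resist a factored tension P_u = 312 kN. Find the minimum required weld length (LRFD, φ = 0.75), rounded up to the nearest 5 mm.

Throat t_e = 0.707 × 16 = 11.31 mm.
φr_n = 0.75 × 0.6 × 480 × 11.31 × 10⁻³ = 2.443 kN/mm.
L_req = P_u / φr_n = 312 / 2.443 = 127.7 mm total.
Round up → use L = 130 mm.

L = 130 mm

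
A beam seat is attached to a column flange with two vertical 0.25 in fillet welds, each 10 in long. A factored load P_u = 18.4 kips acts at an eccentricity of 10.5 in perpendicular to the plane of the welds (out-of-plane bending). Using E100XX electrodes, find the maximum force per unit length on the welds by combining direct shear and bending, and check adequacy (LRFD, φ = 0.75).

E100XX → F_EXX = 100 ksi.
L_w = 2 × 10 = 20 in; section modulus (unit throat) S = 2 × L²/6 = 33.33 in².
Direct shear f_v = P/L_w = 18.4/20 = 0.92 kip/in.
Moment M = P × e = 18.4 × 10.5 = 193.2 kip·in; bending f_b = M/S = 5.796 kip/in.
f_max = √(f_v² + f_b²) = √(0.92² + 5.796²) = 5.869 kip/in.
φr_n = 0.75 × 0.6 × 100 × (0.707 × 0.25) = 7.954 kip/in → adequate.

f_max ≈ 5.87 kip/in; adequate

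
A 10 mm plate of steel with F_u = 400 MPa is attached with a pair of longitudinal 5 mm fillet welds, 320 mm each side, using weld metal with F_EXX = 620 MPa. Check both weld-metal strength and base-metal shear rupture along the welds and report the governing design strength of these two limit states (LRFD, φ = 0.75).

φR_n ≈ 631 kN (weld metal governs)

t_e = 0.707 × 5 = 3.535 mm; L = 640 mm.
Weld metal: φR_n = 0.75 × 0.6 × 620 × 3.535 × 640 × 10⁻³ = 631.2 kN.
Base metal (shear rupture): φR_n = 0.75 × 0.6 × 400 × 10 × 640 × 10⁻³ = 1152 kN.
Governing: weld metal.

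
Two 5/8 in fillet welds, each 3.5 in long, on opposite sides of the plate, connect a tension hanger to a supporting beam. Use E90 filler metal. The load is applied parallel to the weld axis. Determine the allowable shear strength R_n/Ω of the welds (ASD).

E90XX → F_EXX = 90 ksi.
Effective throat t_e = 0.707 × 0.625 = 0.4419 in.
Total length L = 7 in; A_we = 0.4419 × 7 = 3.093 in².
F_nw = 0.6 F_EXX = 0.6 × 90 = 54 ksi.
R_n = 54 × 3.093 = 167 kip; R_n/Ω = 167/2.0 = 83.51 kip.

R_n/Ω ≈ 83.5 kip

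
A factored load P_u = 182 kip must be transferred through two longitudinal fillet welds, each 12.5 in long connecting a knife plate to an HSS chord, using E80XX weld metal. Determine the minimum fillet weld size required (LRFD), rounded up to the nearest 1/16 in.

E80XX → F_EXX = 80 ksi.
Total weld length L = 25 in.
Required throat t_e = P_u / (φ × 0.6 F_EXX × L) = 182 / (0.75 × 0.6 × 80 × 25) = 0.2022 in.
Required leg w = t_e / 0.707 = 0.286 in → use 5/16 in.

w = 5/16 in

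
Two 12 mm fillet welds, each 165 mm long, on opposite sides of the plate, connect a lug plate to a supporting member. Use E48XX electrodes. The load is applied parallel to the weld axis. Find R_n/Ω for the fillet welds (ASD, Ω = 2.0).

R_n/Ω ≈ 403 kN

E48XX → F_EXX = 480 MPa.
Effective throat t_e = 0.707 × 12 = 8.484 mm.
Total length L = 330 mm; A_we = 8.484 × 330 = 2800 mm².
F_nw = 0.6 F_EXX = 0.6 × 480 = 288 MPa.
R_n = 288 × 2800 × 10⁻³ = 806.3 kN; R_n/Ω = 806.3/2.0 = 403.2 kN.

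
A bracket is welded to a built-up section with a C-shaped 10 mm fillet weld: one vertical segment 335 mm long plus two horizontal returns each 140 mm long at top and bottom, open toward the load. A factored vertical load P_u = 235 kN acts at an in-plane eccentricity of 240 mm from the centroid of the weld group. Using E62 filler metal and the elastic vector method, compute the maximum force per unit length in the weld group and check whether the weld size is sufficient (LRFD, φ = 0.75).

f_max ≈ 1170 N/mm; adequate

E62XX → F_EXX = 620 MPa.
Total weld length L_w = 615 mm. Treat welds as unit-width lines.
Centroid: x̄ = 2×140×70 / 615 = 31.87 mm from the vertical weld.
Polar moment about centroid: J = I_x + I_y = [335³/12 + 2×140×167.5²] + [335×31.87² + 2(140³/12 + 140×38.13²)] = 12190000 mm³.
Direct shear f_v = P/L_w = 235×10³ / 615 = 382.1 N/mm (vertical).
Torsion M = P·e = 235×10³ × 240 = 56400000 N·mm.
Critical point at (x, y) = (108.1, 167.5) from centroid. f_tx = M·y/J = 774.8 N/mm; f_ty = M·x/J = 500.2 N/mm.
Resultant f_max = √[f_tx² + (f_v + f_ty)²] = √[774.8² + (382.1 + 500.2)²] = 1174 N/mm.
Capacity per unit length: φr_n = 0.75 × 0.6 × 620 × (0.707 × 10) = 1973 N/mm.
1174 ≤ 1973 → adequate.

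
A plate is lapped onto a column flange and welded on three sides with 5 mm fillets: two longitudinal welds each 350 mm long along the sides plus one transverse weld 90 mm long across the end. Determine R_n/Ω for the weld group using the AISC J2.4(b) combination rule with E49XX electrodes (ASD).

R_n/Ω ≈ 411 kN

E49XX → F_EXX = 490 MPa.
t_e = 0.707 × 5 = 3.535 mm.
R_nwl = 0.6 × 490 × 3.535 × 700 × 10⁻³ = 727.5 kN (longitudinal, 2 welds).
R_nwt = 0.6 × 490 × 3.535 × 90 × 10⁻³ = 93.54 kN (transverse, base value).
(i) R_nwl + R_nwt = 821 kN; (ii) 0.85 R_nwl + 1.5 R_nwt = 758.7 kN.
R_n = max = 821 kN [governs: (i)]; R_n/Ω = 410.5 kN.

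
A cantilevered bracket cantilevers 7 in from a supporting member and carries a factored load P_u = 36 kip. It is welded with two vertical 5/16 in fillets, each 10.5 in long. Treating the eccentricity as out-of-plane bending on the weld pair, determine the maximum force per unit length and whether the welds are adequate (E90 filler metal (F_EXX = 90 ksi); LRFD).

L_w = 2 × 10.5 = 21 in; section modulus (unit throat) S = 2 × L²/6 = 36.75 in².
Direct shear f_v = P/L_w = 36/21 = 1.714 kip/in.
Moment M = P × e = 36 × 7 = 252 kip·in; bending f_b = M/S = 6.857 kip/in.
f_max = √(f_v² + f_b²) = √(1.714² + 6.857²) = 7.068 kip/in.
φr_n = 0.75 × 0.6 × 90 × (0.707 × 0.3125) = 8.948 kip/in → adequate.

f_max ≈ 7.07 kip/in; adequate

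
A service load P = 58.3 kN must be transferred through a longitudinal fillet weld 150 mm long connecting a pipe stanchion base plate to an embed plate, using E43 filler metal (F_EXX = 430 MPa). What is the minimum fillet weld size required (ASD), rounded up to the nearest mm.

w = 5 mm

Total weld length L = 150 mm.
Required throat t_e = P × Ω / (0.6 F_EXX × L) = 58.3 × 2.0 / (0.6 × 430 × 150 × 10⁻³) = 3.013 mm.
Required leg w = t_e / 0.707 = 4.262 mm → use 5 mm.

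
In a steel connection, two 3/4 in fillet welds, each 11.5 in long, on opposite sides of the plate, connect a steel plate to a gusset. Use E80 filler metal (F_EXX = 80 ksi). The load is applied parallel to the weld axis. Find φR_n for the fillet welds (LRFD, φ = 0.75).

φR_n ≈ 439 kips

Effective throat t_e = 0.707 × 0.75 = 0.5302 in.
Total length L = 23 in; A_we = 0.5302 × 23 = 12.2 in².
F_nw = 0.6 F_EXX = 0.6 × 80 = 48 ksi.
φR_n = 0.75 × 48 × 12.2 = 439 kips.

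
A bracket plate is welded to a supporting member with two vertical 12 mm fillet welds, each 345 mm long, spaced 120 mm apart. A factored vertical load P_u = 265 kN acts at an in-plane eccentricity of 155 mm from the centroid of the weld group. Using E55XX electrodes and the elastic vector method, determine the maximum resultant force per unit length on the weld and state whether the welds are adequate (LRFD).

f_max ≈ 999 N/mm; adequate

E55XX → F_EXX = 550 MPa.
Total weld length L_w = 690 mm. Treat welds as unit-width lines.
Polar moment about centroid: J = 2[d³/12 + d(b/2)²] = 2[345³/12 + 345×60²] = 9328000 mm³.
Direct shear f_v = P/L_w = 265×10³ / 690 = 384.1 N/mm (vertical).
Torsion M = P·e = 265×10³ × 155 = 41075000 N·mm.
Critical point at (x, y) = (60, 172.5) from centroid. f_tx = M·y/J = 759.6 N/mm; f_ty = M·x/J = 264.2 N/mm.
Resultant f_max = √[f_tx² + (f_v + f_ty)²] = √[759.6² + (384.1 + 264.2)²] = 998.6 N/mm.
Capacity per unit length: φr_n = 0.75 × 0.6 × 550 × (0.707 × 12) = 2100 N/mm.
998.6 ≤ 2100 → adequate.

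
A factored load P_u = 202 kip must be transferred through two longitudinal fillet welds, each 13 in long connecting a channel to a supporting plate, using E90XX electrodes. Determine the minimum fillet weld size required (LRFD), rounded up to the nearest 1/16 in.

E90XX → F_EXX = 90 ksi.
Total weld length L = 26 in.
Required throat t_e = P_u / (φ × 0.6 F_EXX × L) = 202 / (0.75 × 0.6 × 90 × 26) = 0.1918 in.
Required leg w = t_e / 0.707 = 0.2713 in → use 5/16 in.

w = 5/16 in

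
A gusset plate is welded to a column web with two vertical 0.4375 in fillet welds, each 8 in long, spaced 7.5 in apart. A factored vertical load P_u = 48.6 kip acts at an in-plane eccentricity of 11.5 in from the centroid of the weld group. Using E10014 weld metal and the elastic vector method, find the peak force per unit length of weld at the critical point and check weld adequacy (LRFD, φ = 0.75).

E100XX → F_EXX = 100 ksi.
Total weld length L_w = 16 in. Treat welds as unit-width lines.
Polar moment about centroid: J = 2[d³/12 + d(b/2)²] = 2[8³/12 + 8×3.75²] = 310.3 in³.
Direct shear f_v = P/L_w = 48.6 / 16 = 3.038 kip/in (vertical).
Torsion M = P·e = 48.6 × 11.5 = 558.9 kip·in.
Critical point at (x, y) = (3.75, 4) from centroid. f_tx = M·y/J = 7.204 kip/in; f_ty = M·x/J = 6.754 kip/in.
Resultant f_max = √[f_tx² + (f_v + f_ty)²] = √[7.204² + (3.038 + 6.754)²] = 12.16 kip/in.
Capacity per unit length: φr_n = 0.75 × 0.6 × 100 × (0.707 × 0.4375) = 13.92 kip/in.
12.16 ≤ 13.92 → adequate.

f_max ≈ 12.2 kip/in; adequate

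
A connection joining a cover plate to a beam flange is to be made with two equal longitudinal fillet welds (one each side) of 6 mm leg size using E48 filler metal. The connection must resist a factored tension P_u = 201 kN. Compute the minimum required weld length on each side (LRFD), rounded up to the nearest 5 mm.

L = 110 mm on each side

E48XX → F_EXX = 480 MPa.
Throat t_e = 0.707 × 6 = 4.242 mm.
φr_n = 0.75 × 0.6 × 480 × 4.242 × 10⁻³ = 0.9163 kN/mm.
L_req = P_u / φr_n = 201 / 0.9163 = 219.4 mm total.
Per side: 219.4 / 2 = 109.7 mm.
Round up → use L = 110 mm on each side.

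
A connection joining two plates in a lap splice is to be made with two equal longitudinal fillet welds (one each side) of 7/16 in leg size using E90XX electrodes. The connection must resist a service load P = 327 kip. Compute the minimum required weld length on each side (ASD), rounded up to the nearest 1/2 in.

L = 20 in on each side

E90XX → F_EXX = 90 ksi.
Throat t_e = 0.707 × 0.4375 = 0.3093 in.
r_n/Ω = (0.6 × 90 × 0.3093) / 2.0 = 8.351 kip/in.
L_req = P / (r_n/Ω) = 327 / 8.351 = 39.15 in total.
Per side: 39.15 / 2 = 19.58 in.
Round up → use L = 20 in on each side.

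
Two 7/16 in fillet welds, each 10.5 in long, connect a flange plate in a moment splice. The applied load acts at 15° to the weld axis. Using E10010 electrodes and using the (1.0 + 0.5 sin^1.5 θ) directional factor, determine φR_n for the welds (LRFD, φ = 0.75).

E100XX → F_EXX = 100 ksi.
t_e = 0.707 × 0.4375 = 0.3093 in; A_we = 0.3093 × 21 = 6.496 in².
Directional factor: 1.0 + 0.5 sin^1.5(15°) = 1.066.
F_nw = 0.6 × 100 × 1.066 = 63.95 ksi.
φR_n = 0.75 × 63.95 × 6.496 = 311.5 kip.

φR_n ≈ 312 kip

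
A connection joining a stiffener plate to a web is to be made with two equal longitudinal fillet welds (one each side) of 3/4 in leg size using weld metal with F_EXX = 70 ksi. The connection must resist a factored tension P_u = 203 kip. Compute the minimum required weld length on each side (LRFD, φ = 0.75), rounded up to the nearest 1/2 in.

Throat t_e = 0.707 × 0.75 = 0.5302 in.
φr_n = 0.75 × 0.6 × 70 × 0.5302 = 16.7 kip/in.
L_req = P_u / φr_n = 203 / 16.7 = 12.15 in total.
Per side: 12.15 / 2 = 6.077 in.
Round up → use L = 6.5 in on each side.

L = 6.5 in on each side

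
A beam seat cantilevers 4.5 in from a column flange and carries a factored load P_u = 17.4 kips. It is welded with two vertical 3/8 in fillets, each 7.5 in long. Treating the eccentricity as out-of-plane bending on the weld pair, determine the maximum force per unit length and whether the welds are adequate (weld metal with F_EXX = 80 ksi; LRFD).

L_w = 2 × 7.5 = 15 in; section modulus (unit throat) S = 2 × L²/6 = 18.75 in².
Direct shear f_v = P/L_w = 17.4/15 = 1.16 kip/in.
Moment M = P × e = 17.4 × 4.5 = 78.3 kip·in; bending f_b = M/S = 4.176 kip/in.
f_max = √(f_v² + f_b²) = √(1.16² + 4.176²) = 4.334 kip/in.
φr_n = 0.75 × 0.6 × 80 × (0.707 × 0.375) = 9.544 kip/in → adequate.

f_max ≈ 4.33 kip/in; adequate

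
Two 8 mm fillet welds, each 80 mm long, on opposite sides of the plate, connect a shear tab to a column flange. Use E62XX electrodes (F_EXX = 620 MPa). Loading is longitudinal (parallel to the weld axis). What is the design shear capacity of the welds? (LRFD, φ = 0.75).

Effective throat t_e = 0.707 × 8 = 5.656 mm.
Total length L = 160 mm; A_we = 5.656 × 160 = 905 mm².
F_nw = 0.6 F_EXX = 0.6 × 620 = 372 MPa.
φR_n = 0.75 × 372 × 905 × 10⁻³ = 252.5 kN.

φR_n ≈ 252 kN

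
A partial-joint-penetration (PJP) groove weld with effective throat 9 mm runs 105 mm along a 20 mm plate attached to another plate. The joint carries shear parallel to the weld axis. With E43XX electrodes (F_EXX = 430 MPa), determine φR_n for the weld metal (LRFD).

φR_n ≈ 183 kN

Effective throat (given) t_e = 9 mm.
A_we = 9 × 105 = 945 mm².
F_nw = 0.6 F_EXX = 258 MPa.
φR_n = 0.75 × 258 × 945 × 10⁻³ = 182.9 kN.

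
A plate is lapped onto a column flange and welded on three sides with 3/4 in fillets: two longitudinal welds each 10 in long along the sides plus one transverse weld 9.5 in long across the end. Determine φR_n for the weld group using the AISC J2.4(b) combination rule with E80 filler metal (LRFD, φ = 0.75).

φR_n ≈ 597 kip

E80XX → F_EXX = 80 ksi.
t_e = 0.707 × 0.75 = 0.5302 in.
R_nwl = 0.6 × 80 × 0.5302 × 20 = 509 kip (longitudinal, 2 welds).
R_nwt = 0.6 × 80 × 0.5302 × 9.5 = 241.8 kip (transverse, base value).
(i) R_nwl + R_nwt = 750.8 kip; (ii) 0.85 R_nwl + 1.5 R_nwt = 795.4 kip.
R_n = max = 795.4 kip [governs: (ii)]; φR_n = 596.5 kip.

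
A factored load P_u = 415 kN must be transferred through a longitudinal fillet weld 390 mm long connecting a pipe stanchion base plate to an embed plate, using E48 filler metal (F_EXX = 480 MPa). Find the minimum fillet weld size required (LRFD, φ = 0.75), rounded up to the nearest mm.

w = 7 mm

Total weld length L = 390 mm.
Required throat t_e = P_u / (φ × 0.6 F_EXX × L) = 415 / (0.75 × 0.6 × 480 × 390 × 10⁻³) = 4.926 mm.
Required leg w = t_e / 0.707 = 6.968 mm → use 7 mm.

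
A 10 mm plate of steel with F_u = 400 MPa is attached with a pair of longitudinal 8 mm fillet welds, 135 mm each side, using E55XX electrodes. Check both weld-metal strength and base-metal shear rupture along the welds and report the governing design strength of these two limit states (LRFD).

φR_n ≈ 378 kN (weld metal governs)

E55XX → F_EXX = 550 MPa.
t_e = 0.707 × 8 = 5.656 mm; L = 270 mm.
Weld metal: φR_n = 0.75 × 0.6 × 550 × 5.656 × 270 × 10⁻³ = 378 kN.
Base metal (shear rupture): φR_n = 0.75 × 0.6 × 400 × 10 × 270 × 10⁻³ = 486 kN.
Governing: weld metal.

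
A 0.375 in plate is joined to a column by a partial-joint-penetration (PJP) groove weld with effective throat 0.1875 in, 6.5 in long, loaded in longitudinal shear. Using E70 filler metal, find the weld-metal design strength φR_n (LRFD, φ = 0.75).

φR_n ≈ 38.4 kips

E70XX → F_EXX = 70 ksi.
Effective throat (given) t_e = 0.1875 in.
A_we = 0.1875 × 6.5 = 1.219 in².
F_nw = 0.6 F_EXX = 42 ksi.
φR_n = 0.75 × 42 × 1.219 = 38.39 kips.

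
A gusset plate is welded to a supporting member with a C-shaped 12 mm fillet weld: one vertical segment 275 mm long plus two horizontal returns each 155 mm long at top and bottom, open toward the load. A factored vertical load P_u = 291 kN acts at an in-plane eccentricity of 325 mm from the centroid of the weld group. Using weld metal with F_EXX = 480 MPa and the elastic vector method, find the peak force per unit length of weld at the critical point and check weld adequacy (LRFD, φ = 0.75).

f_max ≈ 2210 N/mm; NOT adequate

Total weld length L_w = 585 mm. Treat welds as unit-width lines.
Centroid: x̄ = 2×155×77.5 / 585 = 41.07 mm from the vertical weld.
Polar moment about centroid: J = I_x + I_y = [275³/12 + 2×155×137.5²] + [275×41.07² + 2(155³/12 + 155×36.43²)] = 9090000 mm³.
Direct shear f_v = P/L_w = 291×10³ / 585 = 497.4 N/mm (vertical).
Torsion M = P·e = 291×10³ × 325 = 94575000 N·mm.
Critical point at (x, y) = (113.9, 137.5) from centroid. f_tx = M·y/J = 1431 N/mm; f_ty = M·x/J = 1185 N/mm.
Resultant f_max = √[f_tx² + (f_v + f_ty)²] = √[1431² + (497.4 + 1185)²] = 2209 N/mm.
Capacity per unit length: φr_n = 0.75 × 0.6 × 480 × (0.707 × 12) = 1833 N/mm.
2209 > 1833 → NOT adequate.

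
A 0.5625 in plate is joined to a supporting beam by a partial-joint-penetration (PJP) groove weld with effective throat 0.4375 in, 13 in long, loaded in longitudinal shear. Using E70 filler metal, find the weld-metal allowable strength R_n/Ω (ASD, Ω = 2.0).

E70XX → F_EXX = 70 ksi.
Effective throat (given) t_e = 0.4375 in.
A_we = 0.4375 × 13 = 5.688 in².
F_nw = 0.6 F_EXX = 42 ksi.
R_n/Ω = (42 × 5.688) / 2.0 = 119.4 kip.

R_n/Ω ≈ 119 kip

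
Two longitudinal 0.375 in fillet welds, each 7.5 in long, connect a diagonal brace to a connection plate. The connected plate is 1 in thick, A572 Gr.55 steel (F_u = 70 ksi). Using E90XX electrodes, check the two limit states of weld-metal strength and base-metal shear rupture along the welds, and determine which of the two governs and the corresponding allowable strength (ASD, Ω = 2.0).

R_n/Ω ≈ 107 kips (weld metal governs)

E90XX → F_EXX = 90 ksi.
t_e = 0.707 × 0.375 = 0.2651 in; L = 15 in.
Weld metal: R_n/Ω = (1/2.0) × 0.6 × 90 × 0.2651 × 15 = 107.4 kips.
Base metal (shear rupture): R_n/Ω = (1/2.0) × 0.6 × 70 × 1 × 15 = 315 kips.
Governing: weld metal.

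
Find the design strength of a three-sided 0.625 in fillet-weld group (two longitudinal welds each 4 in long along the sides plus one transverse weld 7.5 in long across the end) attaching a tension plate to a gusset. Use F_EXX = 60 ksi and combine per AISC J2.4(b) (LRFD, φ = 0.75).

t_e = 0.707 × 0.625 = 0.4419 in.
R_nwl = 0.6 × 60 × 0.4419 × 8 = 127.3 kip (longitudinal, 2 welds).
R_nwt = 0.6 × 60 × 0.4419 × 7.5 = 119.3 kip (transverse, base value).
(i) R_nwl + R_nwt = 246.6 kip; (ii) 0.85 R_nwl + 1.5 R_nwt = 287.1 kip.
R_n = max = 287.1 kip [governs: (ii)]; φR_n = 215.3 kip.

φR_n ≈ 215 kip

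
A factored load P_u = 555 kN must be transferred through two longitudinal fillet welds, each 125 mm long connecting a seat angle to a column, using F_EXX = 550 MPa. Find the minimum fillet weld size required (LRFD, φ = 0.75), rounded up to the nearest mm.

Total weld length L = 250 mm.
Required throat t_e = P_u / (φ × 0.6 F_EXX × L) = 555 / (0.75 × 0.6 × 550 × 250 × 10⁻³) = 8.97 mm.
Required leg w = t_e / 0.707 = 12.69 mm → use 13 mm.

w = 13 mm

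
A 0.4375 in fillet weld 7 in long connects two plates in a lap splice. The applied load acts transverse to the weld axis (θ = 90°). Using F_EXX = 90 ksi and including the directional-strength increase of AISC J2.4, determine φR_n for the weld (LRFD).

φR_n ≈ 132 kips

t_e = 0.707 × 0.4375 = 0.3093 in; A_we = 0.3093 × 7 = 2.165 in².
Directional factor: 1.0 + 0.5 sin^1.5(90°) = 1.5.
F_nw = 0.6 × 90 × 1.5 = 81 ksi.
φR_n = 0.75 × 81 × 2.165 = 131.5 kips.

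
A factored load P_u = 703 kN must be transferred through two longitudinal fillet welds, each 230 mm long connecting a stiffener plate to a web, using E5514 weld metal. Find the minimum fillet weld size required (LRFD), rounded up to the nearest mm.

E55XX → F_EXX = 550 MPa.
Total weld length L = 460 mm.
Required throat t_e = P_u / (φ × 0.6 F_EXX × L) = 703 / (0.75 × 0.6 × 550 × 460 × 10⁻³) = 6.175 mm.
Required leg w = t_e / 0.707 = 8.734 mm → use 9 mm.

w = 9 mm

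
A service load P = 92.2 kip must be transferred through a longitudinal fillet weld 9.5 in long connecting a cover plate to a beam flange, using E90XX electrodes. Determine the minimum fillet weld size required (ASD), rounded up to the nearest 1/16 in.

w = 9/16 in

E90XX → F_EXX = 90 ksi.
Total weld length L = 9.5 in.
Required throat t_e = P × Ω / (0.6 F_EXX × L) = 92.2 × 2.0 / (0.6 × 90 × 9.5) = 0.3595 in.
Required leg w = t_e / 0.707 = 0.5084 in → use 9/16 in.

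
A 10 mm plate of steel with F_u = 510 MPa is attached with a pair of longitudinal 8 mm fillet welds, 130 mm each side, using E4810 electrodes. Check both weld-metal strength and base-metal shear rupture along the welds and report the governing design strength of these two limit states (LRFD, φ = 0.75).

φR_n ≈ 318 kN (weld metal governs)

E48XX → F_EXX = 480 MPa.
t_e = 0.707 × 8 = 5.656 mm; L = 260 mm.
Weld metal: φR_n = 0.75 × 0.6 × 480 × 5.656 × 260 × 10⁻³ = 317.6 kN.
Base metal (shear rupture): φR_n = 0.75 × 0.6 × 510 × 10 × 260 × 10⁻³ = 596.7 kN.
Governing: weld metal.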